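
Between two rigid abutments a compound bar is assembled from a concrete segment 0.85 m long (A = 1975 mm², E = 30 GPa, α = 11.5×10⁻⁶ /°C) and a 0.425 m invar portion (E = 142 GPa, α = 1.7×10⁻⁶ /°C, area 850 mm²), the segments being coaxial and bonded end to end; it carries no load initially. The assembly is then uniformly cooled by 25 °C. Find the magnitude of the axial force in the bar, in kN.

P ≈ 14.7 kN (tensile)

Free thermal contraction of the whole bar: Σ αᵢΔT Lᵢ = 11.5×10⁻⁶×25×850 + 1.7×10⁻⁶×25×425 = 0.2624 mm.
Since the ends are fixed, an axial force P builds up, equal in every segment, with P · Σ Lᵢ/(AᵢEᵢ) = δ_free.
The series flexibility is Σ Lᵢ/(AᵢEᵢ) = 850/(1975×30×10³) + 425/(850×142×10³) = 1.787×10⁻⁵ mm/N.
Hence P = δ_free / Σ(L/AE) = 0.2624/1.787×10⁻⁵ = 14.69 kN (tensile).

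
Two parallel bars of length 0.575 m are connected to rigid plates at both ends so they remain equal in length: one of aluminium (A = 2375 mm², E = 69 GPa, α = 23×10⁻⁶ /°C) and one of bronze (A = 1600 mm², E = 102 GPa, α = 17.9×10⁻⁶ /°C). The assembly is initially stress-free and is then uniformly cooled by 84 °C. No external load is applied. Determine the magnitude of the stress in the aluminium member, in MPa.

Equilibrium of a rigid end plate with no external load gives equal and opposite internal forces ±P in the two members. Since α_{aluminium} > α_{bronze}, cooling drives the aluminium into tension and the bronze into compression.
Setting the final lengths equal and cancelling L: (α₁ − α₂)ΔT = P/(A₁E₁) + P/(A₂E₂).
|α₁ − α₂|·ΔT = 5.1×10⁻⁶ × 84 = 0.0004284.
1/(A₁E₁) + 1/(A₂E₂) = 1/(2375×69×10³) + 1/(1600×102×10³) = 1.223×10⁻⁸ N⁻¹.
So P = 0.0004284 / 1.223×10⁻⁸ = 35.03 kN.
σ_{aluminium} = P/A₁ = 35030/2375 = 14.75 MPa, tensile.

σ ≈ 14.7 MPa (tensile)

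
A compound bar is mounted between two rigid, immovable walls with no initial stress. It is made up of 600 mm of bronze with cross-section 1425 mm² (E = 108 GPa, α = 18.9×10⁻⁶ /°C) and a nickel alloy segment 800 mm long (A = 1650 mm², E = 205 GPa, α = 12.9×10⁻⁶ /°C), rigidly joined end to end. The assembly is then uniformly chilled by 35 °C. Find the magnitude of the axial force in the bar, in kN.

P ≈ 121 kN (tensile)

Free thermal contraction of the whole bar: Σ αᵢΔT Lᵢ = 18.9×10⁻⁶×35×600 + 12.9×10⁻⁶×35×800 = 0.7581 mm.
The walls prevent any net length change, so an axial force P (same in every segment) develops. Compatibility: P · Σ Lᵢ/(AᵢEᵢ) = δ_free.
The series flexibility is Σ Lᵢ/(AᵢEᵢ) = 600/(1425×108×10³) + 800/(1650×205×10³) = 6.264×10⁻⁶ mm/N.
So P = 0.7581 / 6.264×10⁻⁶ = 121 kN, tensile.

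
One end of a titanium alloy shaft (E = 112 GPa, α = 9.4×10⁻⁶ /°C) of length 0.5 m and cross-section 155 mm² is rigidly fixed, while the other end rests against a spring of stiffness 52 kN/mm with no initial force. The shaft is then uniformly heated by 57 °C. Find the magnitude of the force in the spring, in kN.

Free thermal expansion: δ_free = αΔT L = 9.4×10⁻⁶ × 57 × 500 = 0.2679 mm.
Let P be the compressive force at the spring. The shaft shortens elastically by PL/(AE) and the spring compresses by P/k; together these equal δ_free.
P [ L/(AE) + 1/k ] = δ_free → P [ 500/(155×112×10³) + 1/(52×10³) ] = 0.2679.
P = 0.2679 / 4.803×10⁻⁵ = 5577 N.

P ≈ 5.58 kN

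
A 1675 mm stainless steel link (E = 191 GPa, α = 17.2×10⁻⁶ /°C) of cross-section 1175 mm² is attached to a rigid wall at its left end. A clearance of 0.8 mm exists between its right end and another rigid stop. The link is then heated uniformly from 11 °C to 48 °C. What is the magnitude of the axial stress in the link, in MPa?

σ ≈ 30.3 MPa (compressive)

Unrestrained expansion: δ_free = αΔT L = 17.2×10⁻⁶ × 37 × 1675 = 1.066 mm.
The gap closes (δ_free > 0.8 mm) and the wall then resists a further 1.066 − 0.8 = 0.266 mm of expansion.
That suppressed elongation corresponds to σ = E·Δ/L = 191×10³ × 0.266/1675 = 30.33 MPa.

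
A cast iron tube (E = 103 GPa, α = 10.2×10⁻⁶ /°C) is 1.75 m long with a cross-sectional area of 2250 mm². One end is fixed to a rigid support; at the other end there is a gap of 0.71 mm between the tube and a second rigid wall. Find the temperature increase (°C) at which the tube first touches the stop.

Contact occurs when the free expansion equals the gap: αΔT L = 0.71 mm.
So ΔT = g/(αL) = 0.71/(10.2×10⁻⁶ × 1750) = 39.78 °C.

ΔT ≈ 39.8 °C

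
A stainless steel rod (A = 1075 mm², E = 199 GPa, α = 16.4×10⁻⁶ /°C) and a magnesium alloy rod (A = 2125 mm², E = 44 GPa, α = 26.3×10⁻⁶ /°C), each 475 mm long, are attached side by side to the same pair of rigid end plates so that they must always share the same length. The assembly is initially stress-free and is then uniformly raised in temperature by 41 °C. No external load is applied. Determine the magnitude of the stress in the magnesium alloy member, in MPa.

σ ≈ 12.4 MPa (compressive)

Equilibrium of a rigid end plate with no external load gives equal and opposite internal forces ±P in the two members. Since α_{magnesium alloy} > α_{stainless steel}, heating drives the magnesium alloy into compression and the stainless steel into tension.
Compatibility of the two members (thermal + elastic change equal): (α₁ − α₂)ΔT = P·[1/(A₁E₁) + 1/(A₂E₂)].
|α₁ − α₂|·ΔT = 9.9×10⁻⁶ × 41 = 0.0004059.
1/(A₁E₁) + 1/(A₂E₂) = 1/(1075×199×10³) + 1/(2125×44×10³) = 1.537×10⁻⁸ N⁻¹.
P = 0.0004059 / 1.537×10⁻⁸ = 26410 N = 26.41 kN.
σ_{magnesium alloy} = P/A₂ = 26410/2125 = 12.43 MPa, compressive.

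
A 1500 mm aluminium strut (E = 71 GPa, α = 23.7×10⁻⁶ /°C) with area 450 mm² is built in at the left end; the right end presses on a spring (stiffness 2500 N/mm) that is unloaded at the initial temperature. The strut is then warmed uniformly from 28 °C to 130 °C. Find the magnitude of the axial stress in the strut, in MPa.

The unrestrained thermal change is αΔT L = 23.7×10⁻⁶ × 102 × 1500 = 3.626 mm.
Let P be the compressive force at the spring. The strut shortens elastically by PL/(AE) and the spring compresses by P/k; together these equal δ_free.
P [ L/(AE) + 1/k ] = δ_free → P [ 1500/(450×71×10³) + 1/(2500) ] = 3.626.
P = 3.626 / 0.0004469 = 8113 N.
σ = P/A = 8113/450 = 18.03 MPa.

σ ≈ 18 MPa (compressive)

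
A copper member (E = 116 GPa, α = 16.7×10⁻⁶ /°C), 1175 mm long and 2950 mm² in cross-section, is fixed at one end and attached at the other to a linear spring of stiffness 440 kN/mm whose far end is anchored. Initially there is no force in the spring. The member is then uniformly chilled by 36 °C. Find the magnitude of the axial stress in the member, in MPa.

The unrestrained thermal change is αΔT L = 16.7×10⁻⁶ × 36 × 1175 = 0.7064 mm.
With a force P in the spring, the elastic change of the member is PL/(AE) and that of the spring is P/k; compatibility requires their sum to equal δ_free.
So P = δ_free / [L/(AE) + 1/k] = 0.7064 / [ 1175/(2950×116×10³) + 1/(440×10³) ].
P = 0.7064 / 5.706×10⁻⁶ = 123800 N.
σ = P/A = 123800/2950 = 41.96 MPa.

σ ≈ 42 MPa (tensile)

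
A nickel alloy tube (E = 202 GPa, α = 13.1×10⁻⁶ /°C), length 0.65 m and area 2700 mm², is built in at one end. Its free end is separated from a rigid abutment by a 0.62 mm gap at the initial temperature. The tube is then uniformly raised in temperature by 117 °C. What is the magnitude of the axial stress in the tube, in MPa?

σ ≈ 117 MPa (compressive)

Free thermal elongation = αΔT L = 13.1×10⁻⁶ × 117 × 650 = 0.9963 mm.
The gap closes (δ_free > 0.62 mm) and the wall then resists a further 0.9963 − 0.62 = 0.3763 mm of expansion.
Compatibility: PL/(AE) = 0.3763 mm, so σ = P/A = E × (0.3763/650) = 116.9 MPa.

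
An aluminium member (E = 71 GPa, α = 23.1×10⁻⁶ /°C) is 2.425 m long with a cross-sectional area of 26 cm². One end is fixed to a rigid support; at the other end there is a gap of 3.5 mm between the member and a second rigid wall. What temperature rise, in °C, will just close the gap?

The gap closes when αΔT L = 3.5 mm, since the member is still unstressed at that instant.
ΔT = 3.5 / (23.1×10⁻⁶ × 2425) = 62.48 °C.

ΔT ≈ 62.5 °C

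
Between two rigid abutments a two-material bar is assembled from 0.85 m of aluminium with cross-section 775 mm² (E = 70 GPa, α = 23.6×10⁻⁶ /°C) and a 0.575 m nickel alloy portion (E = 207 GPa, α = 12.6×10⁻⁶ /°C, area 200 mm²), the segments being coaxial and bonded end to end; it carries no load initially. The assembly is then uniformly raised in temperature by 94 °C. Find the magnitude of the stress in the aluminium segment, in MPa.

σ ≈ 112 MPa (compressive)

With the walls removed the bar would change length by δ_free = Σ αᵢΔT Lᵢ = 23.6×10⁻⁶×94×850 + 12.6×10⁻⁶×94×575 = 2.567 mm.
The rigid supports impose zero overall length change; the single axial force P common to all segments must satisfy P Σ Lᵢ/(AᵢEᵢ) = δ_free.
Σ Lᵢ/(AᵢEᵢ) = 850/(775×70×10³) + 575/(200×207×10³) = 2.956×10⁻⁵ mm/N.
Hence P = δ_free / Σ(L/AE) = 2.567/2.956×10⁻⁵ = 86.84 kN (compressive).
σ_{aluminium} = P / A = 86840 / 775 = 112 MPa.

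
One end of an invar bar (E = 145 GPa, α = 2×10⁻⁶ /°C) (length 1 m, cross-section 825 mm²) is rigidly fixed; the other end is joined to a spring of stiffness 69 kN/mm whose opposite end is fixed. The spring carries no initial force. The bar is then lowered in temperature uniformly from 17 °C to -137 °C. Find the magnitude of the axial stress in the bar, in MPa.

σ ≈ 16.3 MPa (tensile)

Free thermal contraction: δ_free = αΔT L = 2×10⁻⁶ × 154 × 1000 = 0.308 mm.
With a force P in the spring, the elastic change of the bar is PL/(AE) and that of the spring is P/k; compatibility requires their sum to equal δ_free.
So P = δ_free / [L/(AE) + 1/k] = 0.308 / [ 1000/(825×145×10³) + 1/(69×10³) ].
P = 0.308 / 2.285×10⁻⁵ = 13480 N.
σ = P/A = 13480/825 = 16.34 MPa.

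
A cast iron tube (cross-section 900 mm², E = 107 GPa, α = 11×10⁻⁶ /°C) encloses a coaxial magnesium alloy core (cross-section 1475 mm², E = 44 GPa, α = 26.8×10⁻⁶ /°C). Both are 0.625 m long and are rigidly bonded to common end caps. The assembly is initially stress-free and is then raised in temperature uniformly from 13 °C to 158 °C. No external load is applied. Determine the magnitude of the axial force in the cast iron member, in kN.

Both members must finish at the same length. With the larger α, the magnesium alloy tends to over-expand; the plates restrain it, putting the magnesium alloy in compression and the cast iron in tension. With no external load the two internal forces are equal and opposite, magnitude P.
Setting the final lengths equal and cancelling L: (α₁ − α₂)ΔT = P/(A₁E₁) + P/(A₂E₂).
|α₁ − α₂|·ΔT = 15.8×10⁻⁶ × 145 = 0.002291.
1/(A₁E₁) + 1/(A₂E₂) = 1/(900×107×10³) + 1/(1475×44×10³) = 2.579×10⁻⁸ N⁻¹.
P = 0.002291 / 2.579×10⁻⁸ = 88820 N = 88.82 kN.

P ≈ 88.8 kN (tensile in the cast iron)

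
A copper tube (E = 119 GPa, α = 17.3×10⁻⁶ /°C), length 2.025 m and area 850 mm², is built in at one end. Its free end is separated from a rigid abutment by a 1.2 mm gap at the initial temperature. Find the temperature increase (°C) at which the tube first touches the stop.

ΔT ≈ 34.3 °C

The gap closes when αΔT L = 1.2 mm, since the tube is still unstressed at that instant.
ΔT = 1.2 / (17.3×10⁻⁶ × 2025) = 34.25 °C.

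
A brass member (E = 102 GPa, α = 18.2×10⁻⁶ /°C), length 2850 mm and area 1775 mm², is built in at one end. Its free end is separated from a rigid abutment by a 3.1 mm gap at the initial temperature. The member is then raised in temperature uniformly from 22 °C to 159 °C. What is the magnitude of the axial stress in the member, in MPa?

Unrestrained expansion: δ_free = αΔT L = 18.2×10⁻⁶ × 137 × 2850 = 7.106 mm.
After closing the 3.1 mm clearance, 7.106 − 3.1 = 4.006 mm of expansion remains to be suppressed by the wall.
So σ = E(δ_free − g)/L = 102×10³ × 4.006/2850 = 143.4 MPa.

σ ≈ 143 MPa (compressive)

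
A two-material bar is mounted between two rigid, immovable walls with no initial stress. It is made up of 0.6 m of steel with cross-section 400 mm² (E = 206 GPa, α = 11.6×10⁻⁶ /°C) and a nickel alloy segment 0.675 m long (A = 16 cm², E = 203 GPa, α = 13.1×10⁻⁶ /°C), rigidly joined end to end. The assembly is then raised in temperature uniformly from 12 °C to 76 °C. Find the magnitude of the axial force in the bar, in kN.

Free thermal expansion of the whole bar: Σ αᵢΔT Lᵢ = 11.6×10⁻⁶×64×600 + 13.1×10⁻⁶×64×675 = 1.011 mm.
The walls prevent any net length change, so an axial force P (same in every segment) develops. Compatibility: P · Σ Lᵢ/(AᵢEᵢ) = δ_free.
The series flexibility is Σ Lᵢ/(AᵢEᵢ) = 600/(400×206×10³) + 675/(1600×203×10³) = 9.36×10⁻⁶ mm/N.
Hence P = δ_free / Σ(L/AE) = 1.011/9.36×10⁻⁶ = 108.1 kN (compressive).

P ≈ 108 kN (compressive)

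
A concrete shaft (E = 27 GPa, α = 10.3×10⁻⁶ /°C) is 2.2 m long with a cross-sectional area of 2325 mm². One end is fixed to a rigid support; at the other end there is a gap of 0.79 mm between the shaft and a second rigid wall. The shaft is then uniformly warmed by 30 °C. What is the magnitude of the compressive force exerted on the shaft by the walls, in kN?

Free thermal elongation = αΔT L = 10.3×10⁻⁶ × 30 × 2200 = 0.6798 mm.
Since δ_free = 0.68 mm is less than the 0.79 mm gap, the shaft never touches the wall. No axial force develops.

P ≈ 0 kN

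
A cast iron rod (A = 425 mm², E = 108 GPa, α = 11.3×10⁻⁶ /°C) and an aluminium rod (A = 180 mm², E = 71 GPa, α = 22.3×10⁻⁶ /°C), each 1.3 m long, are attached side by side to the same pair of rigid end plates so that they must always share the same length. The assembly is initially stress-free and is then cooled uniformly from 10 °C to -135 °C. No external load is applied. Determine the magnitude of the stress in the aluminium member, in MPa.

σ ≈ 88.6 MPa (tensile)

Both members must finish at the same length. With the larger α, the aluminium tends to over-contract; the plates restrain it, putting the aluminium in tension and the cast iron in compression. With no external load the two internal forces are equal and opposite, magnitude P.
Compatibility of the two members (thermal + elastic change equal): (α₁ − α₂)ΔT = P·[1/(A₁E₁) + 1/(A₂E₂)].
|α₁ − α₂|·ΔT = 11×10⁻⁶ × 145 = 0.001595.
1/(A₁E₁) + 1/(A₂E₂) = 1/(425×108×10³) + 1/(180×71×10³) = 1×10⁻⁷ N⁻¹.
So P = 0.001595 / 1×10⁻⁷ = 15.94 kN.
σ_{aluminium} = P/A₂ = 15940/180 = 88.58 MPa, tensile.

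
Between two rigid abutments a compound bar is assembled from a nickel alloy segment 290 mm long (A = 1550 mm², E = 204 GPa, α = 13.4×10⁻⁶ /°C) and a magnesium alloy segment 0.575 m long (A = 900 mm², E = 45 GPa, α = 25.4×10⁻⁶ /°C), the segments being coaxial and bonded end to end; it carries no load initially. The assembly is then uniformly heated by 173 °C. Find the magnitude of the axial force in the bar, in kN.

P ≈ 212 kN (compressive)

With the walls removed the bar would change length by δ_free = Σ αᵢΔT Lᵢ = 13.4×10⁻⁶×173×290 + 25.4×10⁻⁶×173×575 = 3.199 mm.
Since the ends are fixed, an axial force P builds up, equal in every segment, with P · Σ Lᵢ/(AᵢEᵢ) = δ_free.
The series flexibility is Σ Lᵢ/(AᵢEᵢ) = 290/(1550×204×10³) + 575/(900×45×10³) = 1.511×10⁻⁵ mm/N.
P = 3.199 / 1.511×10⁻⁵ = 211600 N = 211.6 kN, compressive.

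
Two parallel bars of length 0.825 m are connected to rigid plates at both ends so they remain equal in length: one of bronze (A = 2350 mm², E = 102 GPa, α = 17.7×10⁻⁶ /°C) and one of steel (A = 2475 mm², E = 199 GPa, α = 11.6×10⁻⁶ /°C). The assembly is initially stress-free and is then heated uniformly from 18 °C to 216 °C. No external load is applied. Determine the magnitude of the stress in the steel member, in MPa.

σ ≈ 78.7 MPa (tensile)

Both members must finish at the same length. With the larger α, the bronze tends to over-expand; the plates restrain it, putting the bronze in compression and the steel in tension. With no external load the two internal forces are equal and opposite, magnitude P.
Setting the final lengths equal and cancelling L: (α₁ − α₂)ΔT = P/(A₁E₁) + P/(A₂E₂).
|α₁ − α₂|·ΔT = 6.1×10⁻⁶ × 198 = 0.001208.
1/(A₁E₁) + 1/(A₂E₂) = 1/(2350×102×10³) + 1/(2475×199×10³) = 6.202×10⁻⁹ N⁻¹.
P = 0.001208 / 6.202×10⁻⁹ = 194700 N = 194.7 kN.
σ_{steel} = P/A₂ = 194700/2475 = 78.68 MPa, tensile.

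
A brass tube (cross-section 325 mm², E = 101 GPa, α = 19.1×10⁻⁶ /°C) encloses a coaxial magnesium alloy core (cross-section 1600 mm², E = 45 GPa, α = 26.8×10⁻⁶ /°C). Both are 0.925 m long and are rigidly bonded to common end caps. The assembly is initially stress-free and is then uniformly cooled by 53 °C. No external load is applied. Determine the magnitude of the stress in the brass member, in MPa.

σ ≈ 28.3 MPa (compressive)

The magnesium alloy has the larger α, so on cooling it would change length more than the brass if both were free. The rigid plates force a common final length, so the magnesium alloy is put into tension and the brass into compression, with equal and opposite forces P (no external load).
Setting the final lengths equal and cancelling L: (α₁ − α₂)ΔT = P/(A₁E₁) + P/(A₂E₂).
|α₁ − α₂|·ΔT = 7.7×10⁻⁶ × 53 = 0.0004081.
1/(A₁E₁) + 1/(A₂E₂) = 1/(325×101×10³) + 1/(1600×45×10³) = 4.435×10⁻⁸ N⁻¹.
So P = 0.0004081 / 4.435×10⁻⁸ = 9.201 kN.
σ_{brass} = P/A₁ = 9201/325 = 28.31 MPa, compressive.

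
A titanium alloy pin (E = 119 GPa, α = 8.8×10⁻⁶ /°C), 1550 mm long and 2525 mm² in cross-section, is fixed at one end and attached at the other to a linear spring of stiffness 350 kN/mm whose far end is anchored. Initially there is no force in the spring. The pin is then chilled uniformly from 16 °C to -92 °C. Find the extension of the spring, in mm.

δ ≈ 0.525 mm

The unrestrained thermal change is αΔT L = 8.8×10⁻⁶ × 108 × 1550 = 1.473 mm.
With a force P in the spring, the elastic change of the pin is PL/(AE) and that of the spring is P/k; compatibility requires their sum to equal δ_free.
So P = δ_free / [L/(AE) + 1/k] = 1.473 / [ 1550/(2525×119×10³) + 1/(350×10³) ].
P = 1.473 / 8.016×10⁻⁶ = 183800 N.
Spring extension = P/k = 183800/(350×10³) = 0.5251 mm.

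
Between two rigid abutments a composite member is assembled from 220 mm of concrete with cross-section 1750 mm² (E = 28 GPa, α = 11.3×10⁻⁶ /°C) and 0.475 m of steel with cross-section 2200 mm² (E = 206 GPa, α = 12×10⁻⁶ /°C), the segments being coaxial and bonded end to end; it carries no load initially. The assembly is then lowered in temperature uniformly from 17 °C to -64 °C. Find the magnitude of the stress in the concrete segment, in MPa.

σ ≈ 68.4 MPa (tensile)

Free thermal contraction of the whole bar: Σ αᵢΔT Lᵢ = 11.3×10⁻⁶×81×220 + 12×10⁻⁶×81×475 = 0.6631 mm.
The rigid supports impose zero overall length change; the single axial force P common to all segments must satisfy P Σ Lᵢ/(AᵢEᵢ) = δ_free.
The series flexibility is Σ Lᵢ/(AᵢEᵢ) = 220/(1750×28×10³) + 475/(2200×206×10³) = 5.538×10⁻⁶ mm/N.
So P = 0.6631 / 5.538×10⁻⁶ = 119.7 kN, tensile.
σ_{concrete} = P / A = 119700 / 1750 = 68.42 MPa.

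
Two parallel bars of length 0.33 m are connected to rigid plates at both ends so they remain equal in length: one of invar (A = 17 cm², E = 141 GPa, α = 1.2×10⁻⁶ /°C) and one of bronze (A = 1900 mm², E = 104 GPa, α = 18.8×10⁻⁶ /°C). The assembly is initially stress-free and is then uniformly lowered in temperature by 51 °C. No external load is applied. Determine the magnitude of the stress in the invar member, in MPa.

σ ≈ 57.2 MPa (compressive)

Equilibrium of a rigid end plate with no external load gives equal and opposite internal forces ±P in the two members. Since α_{bronze} > α_{invar}, cooling drives the bronze into tension and the invar into compression.
Compatibility of the two members (thermal + elastic change equal): (α₁ − α₂)ΔT = P·[1/(A₁E₁) + 1/(A₂E₂)].
|α₁ − α₂|·ΔT = 17.6×10⁻⁶ × 51 = 0.0008976.
1/(A₁E₁) + 1/(A₂E₂) = 1/(1700×141×10³) + 1/(1900×104×10³) = 9.233×10⁻⁹ N⁻¹.
So P = 0.0008976 / 9.233×10⁻⁹ = 97.22 kN.
σ_{invar} = P/A₁ = 97220/1700 = 57.19 MPa, compressive.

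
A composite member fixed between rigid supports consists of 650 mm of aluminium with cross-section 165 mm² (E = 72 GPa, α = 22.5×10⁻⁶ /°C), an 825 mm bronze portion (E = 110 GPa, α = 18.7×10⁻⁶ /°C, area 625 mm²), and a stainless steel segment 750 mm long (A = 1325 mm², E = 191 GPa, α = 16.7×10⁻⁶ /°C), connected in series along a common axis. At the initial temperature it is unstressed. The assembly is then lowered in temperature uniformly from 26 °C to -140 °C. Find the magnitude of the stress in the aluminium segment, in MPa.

If the supports were absent, the total length change would be Σ αᵢΔT Lᵢ = 22.5×10⁻⁶×166×650 + 18.7×10⁻⁶×166×825 + 16.7×10⁻⁶×166×750 = 7.068 mm.
The rigid supports impose zero overall length change; the single axial force P common to all segments must satisfy P Σ Lᵢ/(AᵢEᵢ) = δ_free.
The series flexibility is Σ Lᵢ/(AᵢEᵢ) = 650/(165×72×10³) + 825/(625×110×10³) + 750/(1325×191×10³) = 6.968×10⁻⁵ mm/N.
P = 7.068 / 6.968×10⁻⁵ = 101400 N = 101.4 kN, tensile.
σ_{aluminium} = P / A = 101400 / 165 = 614.8 MPa.

σ ≈ 615 MPa (tensile)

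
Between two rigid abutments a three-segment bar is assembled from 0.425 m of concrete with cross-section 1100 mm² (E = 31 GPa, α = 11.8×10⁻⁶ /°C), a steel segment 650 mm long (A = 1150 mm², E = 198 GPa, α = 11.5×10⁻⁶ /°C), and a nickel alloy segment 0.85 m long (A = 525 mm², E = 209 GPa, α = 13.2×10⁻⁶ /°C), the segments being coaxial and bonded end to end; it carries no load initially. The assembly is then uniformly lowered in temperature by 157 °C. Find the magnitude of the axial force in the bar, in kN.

With the walls removed the bar would change length by δ_free = Σ αᵢΔT Lᵢ = 11.8×10⁻⁶×157×425 + 11.5×10⁻⁶×157×650 + 13.2×10⁻⁶×157×850 = 3.722 mm.
The rigid supports impose zero overall length change; the single axial force P common to all segments must satisfy P Σ Lᵢ/(AᵢEᵢ) = δ_free.
The series flexibility is Σ Lᵢ/(AᵢEᵢ) = 425/(1100×31×10³) + 650/(1150×198×10³) + 850/(525×209×10³) = 2.306×10⁻⁵ mm/N.
Hence P = δ_free / Σ(L/AE) = 3.722/2.306×10⁻⁵ = 161.4 kN (tensile).

P ≈ 161 kN (tensile)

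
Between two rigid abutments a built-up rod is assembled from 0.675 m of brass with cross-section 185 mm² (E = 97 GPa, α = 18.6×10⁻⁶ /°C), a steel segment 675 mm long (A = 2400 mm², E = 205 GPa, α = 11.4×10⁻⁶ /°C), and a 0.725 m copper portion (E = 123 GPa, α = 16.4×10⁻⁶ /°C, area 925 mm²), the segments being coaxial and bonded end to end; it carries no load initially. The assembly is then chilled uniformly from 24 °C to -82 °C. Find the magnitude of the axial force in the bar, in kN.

P ≈ 75.1 kN (tensile)

With the walls removed the bar would change length by δ_free = Σ αᵢΔT Lᵢ = 18.6×10⁻⁶×106×675 + 11.4×10⁻⁶×106×675 + 16.4×10⁻⁶×106×725 = 3.407 mm.
Since the ends are fixed, an axial force P builds up, equal in every segment, with P · Σ Lᵢ/(AᵢEᵢ) = δ_free.
The series flexibility is Σ Lᵢ/(AᵢEᵢ) = 675/(185×97×10³) + 675/(2400×205×10³) + 725/(925×123×10³) = 4.536×10⁻⁵ mm/N.
Hence P = δ_free / Σ(L/AE) = 3.407/4.536×10⁻⁵ = 75.11 kN (tensile).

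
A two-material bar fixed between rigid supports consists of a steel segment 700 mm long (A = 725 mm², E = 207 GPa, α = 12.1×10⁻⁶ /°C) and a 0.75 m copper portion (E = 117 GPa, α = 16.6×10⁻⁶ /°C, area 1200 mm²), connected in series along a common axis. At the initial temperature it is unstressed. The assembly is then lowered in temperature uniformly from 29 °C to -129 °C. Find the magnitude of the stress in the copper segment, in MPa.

If the supports were absent, the total length change would be Σ αᵢΔT Lᵢ = 12.1×10⁻⁶×158×700 + 16.6×10⁻⁶×158×750 = 3.305 mm.
The walls prevent any net length change, so an axial force P (same in every segment) develops. Compatibility: P · Σ Lᵢ/(AᵢEᵢ) = δ_free.
The series flexibility is Σ Lᵢ/(AᵢEᵢ) = 700/(725×207×10³) + 750/(1200×117×10³) = 1.001×10⁻⁵ mm/N.
P = 3.305 / 1.001×10⁻⁵ = 330300 N = 330.3 kN, tensile.
σ_{copper} = P / A = 330300 / 1200 = 275.3 MPa.

σ ≈ 275 MPa (tensile)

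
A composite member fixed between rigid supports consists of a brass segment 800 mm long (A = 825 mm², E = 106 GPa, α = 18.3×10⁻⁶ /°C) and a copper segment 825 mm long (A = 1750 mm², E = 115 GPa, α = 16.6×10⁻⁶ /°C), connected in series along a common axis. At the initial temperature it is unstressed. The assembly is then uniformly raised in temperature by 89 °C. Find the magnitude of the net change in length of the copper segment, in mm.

|ΔL| ≈ 0.438 mm

Free thermal expansion of the whole bar: Σ αᵢΔT Lᵢ = 18.3×10⁻⁶×89×800 + 16.6×10⁻⁶×89×825 = 2.522 mm.
Since the ends are fixed, an axial force P builds up, equal in every segment, with P · Σ Lᵢ/(AᵢEᵢ) = δ_free.
Σ Lᵢ/(AᵢEᵢ) = 800/(825×106×10³) + 825/(1750×115×10³) = 1.325×10⁻⁵ mm/N.
P = 2.522 / 1.325×10⁻⁵ = 190400 N = 190.4 kN, compressive.
For the copper segment, free thermal change = 16.6×10⁻⁶×89×825 = 1.219 mm and elastic change from P = 190400×825/(1750×115×10³) = 0.7804 mm; these oppose, so the net change is 0.438 mm (segment lengthens).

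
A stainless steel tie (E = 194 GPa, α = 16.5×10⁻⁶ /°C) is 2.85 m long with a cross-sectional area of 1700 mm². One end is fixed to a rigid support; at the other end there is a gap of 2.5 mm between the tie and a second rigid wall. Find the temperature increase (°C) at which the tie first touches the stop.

The gap closes when αΔT L = 2.5 mm, since the tie is still unstressed at that instant.
So ΔT = g/(αL) = 2.5/(16.5×10⁻⁶ × 2850) = 53.16 °C.

ΔT ≈ 53.2 °C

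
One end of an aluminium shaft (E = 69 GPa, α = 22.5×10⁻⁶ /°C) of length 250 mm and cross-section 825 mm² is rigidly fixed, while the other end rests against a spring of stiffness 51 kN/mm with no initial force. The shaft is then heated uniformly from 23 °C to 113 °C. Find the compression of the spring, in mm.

The unrestrained thermal change is αΔT L = 22.5×10⁻⁶ × 90 × 250 = 0.5062 mm.
Let P be the compressive force at the spring. The shaft shortens elastically by PL/(AE) and the spring compresses by P/k; together these equal δ_free.
So P = δ_free / [L/(AE) + 1/k] = 0.5062 / [ 250/(825×69×10³) + 1/(51×10³) ].
P = 0.5062 / 2.4×10⁻⁵ = 21090 N.
Spring compression = P/k = 21090/(51×10³) = 0.4136 mm.

δ ≈ 0.414 mm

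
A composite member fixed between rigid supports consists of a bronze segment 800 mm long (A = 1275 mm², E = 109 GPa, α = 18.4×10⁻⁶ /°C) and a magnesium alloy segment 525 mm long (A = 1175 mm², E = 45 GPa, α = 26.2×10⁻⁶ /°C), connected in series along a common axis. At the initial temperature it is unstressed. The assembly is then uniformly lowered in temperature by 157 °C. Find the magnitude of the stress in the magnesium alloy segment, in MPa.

σ ≈ 243 MPa (tensile)

If the supports were absent, the total length change would be Σ αᵢΔT Lᵢ = 18.4×10⁻⁶×157×800 + 26.2×10⁻⁶×157×525 = 4.471 mm.
The walls prevent any net length change, so an axial force P (same in every segment) develops. Compatibility: P · Σ Lᵢ/(AᵢEᵢ) = δ_free.
The series flexibility is Σ Lᵢ/(AᵢEᵢ) = 800/(1275×109×10³) + 525/(1175×45×10³) = 1.569×10⁻⁵ mm/N.
P = 4.471 / 1.569×10⁻⁵ = 285000 N = 285 kN, tensile.
σ_{magnesium alloy} = P / A = 285000 / 1175 = 242.6 MPa.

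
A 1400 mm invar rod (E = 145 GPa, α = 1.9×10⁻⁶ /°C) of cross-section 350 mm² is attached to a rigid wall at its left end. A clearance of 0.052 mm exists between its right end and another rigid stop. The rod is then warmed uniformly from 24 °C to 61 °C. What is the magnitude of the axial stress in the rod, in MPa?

σ ≈ 4.81 MPa (compressive)

Free thermal elongation = αΔT L = 1.9×10⁻⁶ × 37 × 1400 = 0.09842 mm.
The gap closes (δ_free > 0.052 mm) and the wall then resists a further 0.09842 − 0.052 = 0.04642 mm of expansion.
Compatibility: PL/(AE) = 0.04642 mm, so σ = P/A = E × (0.04642/1400) = 4.808 MPa.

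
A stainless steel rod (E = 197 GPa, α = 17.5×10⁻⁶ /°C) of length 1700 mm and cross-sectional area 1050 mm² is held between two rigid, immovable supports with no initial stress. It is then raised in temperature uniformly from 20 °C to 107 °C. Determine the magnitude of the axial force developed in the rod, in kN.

The ends cannot move, so σ = EαΔT = 197×10³ × 17.5×10⁻⁶ × 87 = 299.9 MPa.
Axial force P = σA = 299.9 × 1050 = 314900 N = 314.9 kN, compressive.

P ≈ 315 kN (compressive)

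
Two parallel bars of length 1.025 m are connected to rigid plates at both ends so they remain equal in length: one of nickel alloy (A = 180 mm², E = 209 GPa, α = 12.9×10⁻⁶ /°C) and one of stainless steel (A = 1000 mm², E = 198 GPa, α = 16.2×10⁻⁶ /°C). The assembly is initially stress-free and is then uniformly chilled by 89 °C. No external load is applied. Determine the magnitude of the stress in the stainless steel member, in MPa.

Both members must finish at the same length. With the larger α, the stainless steel tends to over-contract; the plates restrain it, putting the stainless steel in tension and the nickel alloy in compression. With no external load the two internal forces are equal and opposite, magnitude P.
Setting the final lengths equal and cancelling L: (α₁ − α₂)ΔT = P/(A₁E₁) + P/(A₂E₂).
|α₁ − α₂|·ΔT = 3.3×10⁻⁶ × 89 = 0.0002937.
1/(A₁E₁) + 1/(A₂E₂) = 1/(180×209×10³) + 1/(1000×198×10³) = 3.163×10⁻⁸ N⁻¹.
P = 0.0002937 / 3.163×10⁻⁸ = 9285 N = 9.285 kN.
σ_{stainless steel} = P/A₂ = 9285/1000 = 9.285 MPa, tensile.

σ ≈ 9.28 MPa (tensile)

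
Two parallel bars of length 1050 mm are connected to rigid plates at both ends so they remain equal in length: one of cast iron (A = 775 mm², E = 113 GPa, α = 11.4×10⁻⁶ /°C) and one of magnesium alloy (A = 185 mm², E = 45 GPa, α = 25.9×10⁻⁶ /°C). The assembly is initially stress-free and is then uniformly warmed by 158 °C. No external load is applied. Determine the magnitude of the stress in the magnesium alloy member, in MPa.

σ ≈ 94.1 MPa (compressive)

Both members must finish at the same length. With the larger α, the magnesium alloy tends to over-expand; the plates restrain it, putting the magnesium alloy in compression and the cast iron in tension. With no external load the two internal forces are equal and opposite, magnitude P.
Equating the net (thermal + elastic) strains gives |α₁ − α₂|·ΔT = P·[1/(A₁E₁) + 1/(A₂E₂)].
|α₁ − α₂|·ΔT = 14.5×10⁻⁶ × 158 = 0.002291.
1/(A₁E₁) + 1/(A₂E₂) = 1/(775×113×10³) + 1/(185×45×10³) = 1.315×10⁻⁷ N⁻¹.
So P = 0.002291 / 1.315×10⁻⁷ = 17.42 kN.
σ_{magnesium alloy} = P/A₂ = 17420/185 = 94.15 MPa, compressive.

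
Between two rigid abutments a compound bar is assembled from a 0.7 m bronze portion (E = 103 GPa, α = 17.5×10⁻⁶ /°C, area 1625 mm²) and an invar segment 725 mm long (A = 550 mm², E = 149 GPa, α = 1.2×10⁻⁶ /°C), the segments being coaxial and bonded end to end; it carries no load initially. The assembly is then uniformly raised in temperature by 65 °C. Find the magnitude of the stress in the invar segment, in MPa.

If the supports were absent, the total length change would be Σ αᵢΔT Lᵢ = 17.5×10⁻⁶×65×700 + 1.2×10⁻⁶×65×725 = 0.8528 mm.
The rigid supports impose zero overall length change; the single axial force P common to all segments must satisfy P Σ Lᵢ/(AᵢEᵢ) = δ_free.
Σ Lᵢ/(AᵢEᵢ) = 700/(1625×103×10³) + 725/(550×149×10³) = 1.303×10⁻⁵ mm/N.
P = 0.8528 / 1.303×10⁻⁵ = 65450 N = 65.45 kN, compressive.
σ_{invar} = P / A = 65450 / 550 = 119 MPa.

σ ≈ 119 MPa (compressive)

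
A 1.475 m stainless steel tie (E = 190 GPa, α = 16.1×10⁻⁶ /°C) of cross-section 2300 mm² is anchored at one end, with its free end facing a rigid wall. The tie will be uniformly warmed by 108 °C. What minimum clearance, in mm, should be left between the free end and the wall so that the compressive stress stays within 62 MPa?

With no wall the tie would lengthen by αΔT L = 16.1×10⁻⁶ × 108 × 1475 = 2.565 mm.
At the allowable stress the elastic shortening the wall may impose is σL/E = 62 × 1475 / (190×10³) = 0.4813 mm.
The gap must absorb the remainder: g_min = 2.565 − 0.4813 = 2.083 mm.

g ≈ 2.08 mm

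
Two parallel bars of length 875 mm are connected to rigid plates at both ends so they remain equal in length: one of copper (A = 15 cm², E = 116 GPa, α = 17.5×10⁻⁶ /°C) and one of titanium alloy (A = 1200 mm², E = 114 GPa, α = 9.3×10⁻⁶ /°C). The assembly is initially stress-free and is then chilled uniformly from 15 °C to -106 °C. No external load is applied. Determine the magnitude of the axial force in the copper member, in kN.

The copper has the larger α, so on cooling it would change length more than the titanium alloy if both were free. The rigid plates force a common final length, so the copper is put into tension and the titanium alloy into compression, with equal and opposite forces P (no external load).
Setting the final lengths equal and cancelling L: (α₁ − α₂)ΔT = P/(A₁E₁) + P/(A₂E₂).
|α₁ − α₂|·ΔT = 8.2×10⁻⁶ × 121 = 0.0009922.
1/(A₁E₁) + 1/(A₂E₂) = 1/(1500×116×10³) + 1/(1200×114×10³) = 1.306×10⁻⁸ N⁻¹.
So P = 0.0009922 / 1.306×10⁻⁸ = 75.99 kN.

P ≈ 76 kN (tensile in the copper)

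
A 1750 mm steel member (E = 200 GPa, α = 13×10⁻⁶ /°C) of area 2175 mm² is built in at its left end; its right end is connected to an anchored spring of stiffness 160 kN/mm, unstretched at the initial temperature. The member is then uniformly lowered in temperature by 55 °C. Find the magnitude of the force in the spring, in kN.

P ≈ 122 kN

If the spring were absent the member would shorten by αΔT L = 13×10⁻⁶ × 55 × 1750 = 1.251 mm.
Let P be the tensile force in the spring. The member extends elastically by PL/(AE) and the spring stretches by P/k; together these equal δ_free.
P [ L/(AE) + 1/k ] = δ_free → P [ 1750/(2175×200×10³) + 1/(160×10³) ] = 1.251.
P = 1.251 / 1.027×10⁻⁵ = 121800 N.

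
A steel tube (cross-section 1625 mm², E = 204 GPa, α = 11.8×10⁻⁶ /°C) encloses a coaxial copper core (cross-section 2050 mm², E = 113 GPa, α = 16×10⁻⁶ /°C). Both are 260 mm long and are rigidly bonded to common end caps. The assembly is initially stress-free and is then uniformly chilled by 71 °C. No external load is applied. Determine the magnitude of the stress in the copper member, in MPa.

σ ≈ 19.8 MPa (tensile)

Both members must finish at the same length. With the larger α, the copper tends to over-contract; the plates restrain it, putting the copper in tension and the steel in compression. With no external load the two internal forces are equal and opposite, magnitude P.
Setting the final lengths equal and cancelling L: (α₁ − α₂)ΔT = P/(A₁E₁) + P/(A₂E₂).
|α₁ − α₂|·ΔT = 4.2×10⁻⁶ × 71 = 0.0002982.
1/(A₁E₁) + 1/(A₂E₂) = 1/(1625×204×10³) + 1/(2050×113×10³) = 7.333×10⁻⁹ N⁻¹.
P = 0.0002982 / 7.333×10⁻⁹ = 40660 N = 40.66 kN.
σ_{copper} = P/A₂ = 40660/2050 = 19.84 MPa, tensile.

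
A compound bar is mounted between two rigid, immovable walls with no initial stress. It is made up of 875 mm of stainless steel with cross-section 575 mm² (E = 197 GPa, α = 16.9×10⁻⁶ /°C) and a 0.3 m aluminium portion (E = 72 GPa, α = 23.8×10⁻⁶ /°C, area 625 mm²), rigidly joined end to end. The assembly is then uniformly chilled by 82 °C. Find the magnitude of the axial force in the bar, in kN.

If the supports were absent, the total length change would be Σ αᵢΔT Lᵢ = 16.9×10⁻⁶×82×875 + 23.8×10⁻⁶×82×300 = 1.798 mm.
The rigid supports impose zero overall length change; the single axial force P common to all segments must satisfy P Σ Lᵢ/(AᵢEᵢ) = δ_free.
Σ Lᵢ/(AᵢEᵢ) = 875/(575×197×10³) + 300/(625×72×10³) = 1.439×10⁻⁵ mm/N.
P = 1.798 / 1.439×10⁻⁵ = 124900 N = 124.9 kN, tensile.

P ≈ 125 kN (tensile)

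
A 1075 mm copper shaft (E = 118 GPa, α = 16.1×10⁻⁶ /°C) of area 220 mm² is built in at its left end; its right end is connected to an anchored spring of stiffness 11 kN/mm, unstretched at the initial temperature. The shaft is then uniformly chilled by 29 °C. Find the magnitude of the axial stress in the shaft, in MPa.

σ ≈ 17.2 MPa (tensile)

Free thermal contraction: δ_free = αΔT L = 16.1×10⁻⁶ × 29 × 1075 = 0.5019 mm.
Let P be the tensile force in the spring. The shaft extends elastically by PL/(AE) and the spring stretches by P/k; together these equal δ_free.
So P = δ_free / [L/(AE) + 1/k] = 0.5019 / [ 1075/(220×118×10³) + 1/(11×10³) ].
P = 0.5019 / 0.0001323 = 3793 N.
σ = P/A = 3793/220 = 17.24 MPa.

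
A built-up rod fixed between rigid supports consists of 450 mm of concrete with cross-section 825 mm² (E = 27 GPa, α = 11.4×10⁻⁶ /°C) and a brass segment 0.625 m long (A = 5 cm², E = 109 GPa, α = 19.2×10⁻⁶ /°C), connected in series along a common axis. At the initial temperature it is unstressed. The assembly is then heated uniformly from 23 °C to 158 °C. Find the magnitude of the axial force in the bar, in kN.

With the walls removed the bar would change length by δ_free = Σ αᵢΔT Lᵢ = 11.4×10⁻⁶×135×450 + 19.2×10⁻⁶×135×625 = 2.313 mm.
The rigid supports impose zero overall length change; the single axial force P common to all segments must satisfy P Σ Lᵢ/(AᵢEᵢ) = δ_free.
The series flexibility is Σ Lᵢ/(AᵢEᵢ) = 450/(825×27×10³) + 625/(500×109×10³) = 3.167×10⁻⁵ mm/N.
So P = 2.313 / 3.167×10⁻⁵ = 73.02 kN, compressive.

P ≈ 73 kN (compressive)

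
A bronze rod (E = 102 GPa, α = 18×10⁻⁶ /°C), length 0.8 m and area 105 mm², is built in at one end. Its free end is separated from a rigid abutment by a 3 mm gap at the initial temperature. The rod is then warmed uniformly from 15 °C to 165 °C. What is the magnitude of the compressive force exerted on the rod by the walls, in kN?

P ≈ 0 kN

Free thermal elongation = αΔT L = 18×10⁻⁶ × 150 × 800 = 2.16 mm.
This is smaller than the 3 mm clearance, so the rod expands freely without reaching the stop — the stress is zero.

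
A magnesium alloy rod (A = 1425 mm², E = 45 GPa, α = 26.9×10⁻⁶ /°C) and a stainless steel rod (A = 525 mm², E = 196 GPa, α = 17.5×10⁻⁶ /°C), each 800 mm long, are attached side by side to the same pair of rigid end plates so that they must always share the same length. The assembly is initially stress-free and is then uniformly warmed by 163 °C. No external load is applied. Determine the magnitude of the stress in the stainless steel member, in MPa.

σ ≈ 115 MPa (tensile)

Both members must finish at the same length. With the larger α, the magnesium alloy tends to over-expand; the plates restrain it, putting the magnesium alloy in compression and the stainless steel in tension. With no external load the two internal forces are equal and opposite, magnitude P.
Setting the final lengths equal and cancelling L: (α₁ − α₂)ΔT = P/(A₁E₁) + P/(A₂E₂).
|α₁ − α₂|·ΔT = 9.4×10⁻⁶ × 163 = 0.001532.
1/(A₁E₁) + 1/(A₂E₂) = 1/(1425×45×10³) + 1/(525×196×10³) = 2.531×10⁻⁸ N⁻¹.
P = 0.001532 / 2.531×10⁻⁸ = 60530 N = 60.53 kN.
σ_{stainless steel} = P/A₂ = 60530/525 = 115.3 MPa, tensile.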